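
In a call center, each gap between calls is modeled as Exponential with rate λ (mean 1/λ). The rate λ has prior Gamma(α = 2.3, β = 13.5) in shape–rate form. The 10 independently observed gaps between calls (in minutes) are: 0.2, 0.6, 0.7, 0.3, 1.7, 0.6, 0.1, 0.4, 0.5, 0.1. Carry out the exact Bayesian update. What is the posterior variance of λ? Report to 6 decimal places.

0.035174

With a Gamma(shape α, rate β) prior on the exponential rate λ, the posterior after n observations with total T = Σxᵢ is Gamma(α+n, β+T).
Sum of observations T = 5.2 minutes; n = 10.
Posterior: Gamma(2.3+10, 13.5+5.2) = Gamma(12.3, 18.7).
Var = α/β² = 0.035174.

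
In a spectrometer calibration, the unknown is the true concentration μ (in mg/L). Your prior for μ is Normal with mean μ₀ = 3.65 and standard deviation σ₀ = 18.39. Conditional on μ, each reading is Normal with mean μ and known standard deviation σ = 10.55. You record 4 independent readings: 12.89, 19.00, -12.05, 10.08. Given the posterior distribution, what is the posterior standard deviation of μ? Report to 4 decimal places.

For Normal data with known variance σ², a Normal(μ₀, σ₀²) prior on μ is conjugate. Posterior precision = 1/σ₀² + n/σ²; posterior mean is the precision-weighted average of μ₀ and x̄.
σ₀² = 18.39² = 338.1921, σ² = 10.55² = 111.3025; σ² + n·σ₀² = 111.3025 + 4·338.1921 = 1464.0709.
Posterior precision = 1/σ₀² + n/σ² = 1/338.1921 + 4/111.3025 = (σ² + n·σ₀²)/(σ₀²σ²) = 1464.0709/(338.1921·111.3025); posterior variance σₙ² = σ₀²σ²/(σ² + n·σ₀²) = 338.1921·111.3025/1464.0709 = 25.710248.
Posterior SD = √σₙ² = √(338.1921·111.3025/1464.0709) = 5.0705.

5.0705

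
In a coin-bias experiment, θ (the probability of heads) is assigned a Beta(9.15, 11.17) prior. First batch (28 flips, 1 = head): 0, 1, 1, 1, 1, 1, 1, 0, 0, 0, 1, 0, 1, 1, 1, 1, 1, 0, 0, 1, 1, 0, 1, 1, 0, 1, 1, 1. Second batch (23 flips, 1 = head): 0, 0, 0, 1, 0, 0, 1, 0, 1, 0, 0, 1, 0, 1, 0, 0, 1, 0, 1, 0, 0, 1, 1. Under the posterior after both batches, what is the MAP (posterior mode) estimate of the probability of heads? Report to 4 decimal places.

The Beta prior is conjugate to a Binomial/Bernoulli likelihood; the update adds successes to α and failures to β.
After batch 1: Beta(9.15+19, 11.17+9) = Beta(28.15, 20.17).
After batch 2: Beta(28.15+9, 20.17+14) = Beta(37.15, 34.17).
Mode of Beta(a,b) for a,b>1 is (a−1)/(a+b−2) = 36.15/69.32 = 0.5215.

0.5215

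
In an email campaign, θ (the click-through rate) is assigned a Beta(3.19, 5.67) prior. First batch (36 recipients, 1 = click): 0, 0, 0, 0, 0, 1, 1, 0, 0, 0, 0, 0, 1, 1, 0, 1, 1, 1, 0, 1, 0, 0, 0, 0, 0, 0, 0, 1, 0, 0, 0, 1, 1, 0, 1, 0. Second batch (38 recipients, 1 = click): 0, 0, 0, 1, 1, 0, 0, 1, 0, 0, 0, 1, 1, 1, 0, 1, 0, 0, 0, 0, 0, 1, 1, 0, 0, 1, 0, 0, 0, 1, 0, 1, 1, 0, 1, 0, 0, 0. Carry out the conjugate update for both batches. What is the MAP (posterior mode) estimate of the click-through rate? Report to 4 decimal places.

0.3486

The Beta prior is conjugate to a Binomial/Bernoulli likelihood; the update adds successes to α and failures to β.
After batch 1: Beta(3.19+12, 5.67+24) = Beta(15.19, 29.67).
After batch 2: Beta(15.19+14, 29.67+24) = Beta(29.19, 53.67).
Mode of Beta(a,b) for a,b>1 is (a−1)/(a+b−2) = 28.19/80.86 = 0.3486.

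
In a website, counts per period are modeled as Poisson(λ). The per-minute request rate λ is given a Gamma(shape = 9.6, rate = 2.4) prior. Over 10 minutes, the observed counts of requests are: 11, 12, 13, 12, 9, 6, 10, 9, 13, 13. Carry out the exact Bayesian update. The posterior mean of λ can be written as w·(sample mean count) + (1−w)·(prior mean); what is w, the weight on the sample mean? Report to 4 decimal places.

With a Gamma(shape α, rate β) prior, the Poisson likelihood is conjugate: the posterior is Gamma(α + ΣXᵢ, β + n).
Posterior mean = (α₀+S)/(β₀+n) = [n/(β₀+n)]·(S/n) + [β₀/(β₀+n)]·(α₀/β₀), so only n and β₀ enter the weight.
Weight on data w = n/(β₀+n) = 10/(2.4+10) = 10/12.4 = 0.8065.

0.8065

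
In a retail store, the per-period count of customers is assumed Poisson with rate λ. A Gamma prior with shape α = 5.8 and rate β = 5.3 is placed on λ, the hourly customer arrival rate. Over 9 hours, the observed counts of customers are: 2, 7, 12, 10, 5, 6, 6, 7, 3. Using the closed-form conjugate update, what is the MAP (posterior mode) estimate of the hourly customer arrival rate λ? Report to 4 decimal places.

With a Gamma(shape α, rate β) prior, the Poisson likelihood is conjugate: the posterior is Gamma(α + ΣXᵢ, β + n).
Sum of counts S = 58 over n = 9 hours.
Posterior: Gamma(α+S, β+n) = Gamma(5.8+58, 5.3+9) = Gamma(63.8, 14.3).
Mode of Gamma(α,β) for α≥1 is (α−1)/β = 62.8/14.3 = 4.3916.

4.3916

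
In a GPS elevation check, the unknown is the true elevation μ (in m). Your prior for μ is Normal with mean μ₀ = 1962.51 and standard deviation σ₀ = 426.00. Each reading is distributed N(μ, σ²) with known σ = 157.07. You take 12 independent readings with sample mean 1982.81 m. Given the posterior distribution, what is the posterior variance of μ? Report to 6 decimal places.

For Normal data with known variance σ², a Normal(μ₀, σ₀²) prior on μ is conjugate. Posterior precision = 1/σ₀² + n/σ²; posterior mean is the precision-weighted average of μ₀ and x̄.
σ₀² = 426.00² = 181476, σ² = 157.07² = 24670.9849; σ² + n·σ₀² = 24670.9849 + 12·181476 = 2202382.9849.
Posterior precision = 1/σ₀² + n/σ² = 1/181476 + 12/24670.9849 = (σ² + n·σ₀²)/(σ₀²σ²) = 2202382.9849/(181476·24670.9849); posterior variance σₙ² = σ₀²σ²/(σ² + n·σ₀²) = 181476·24670.9849/2202382.9849 = 2032.885146.

2032.885146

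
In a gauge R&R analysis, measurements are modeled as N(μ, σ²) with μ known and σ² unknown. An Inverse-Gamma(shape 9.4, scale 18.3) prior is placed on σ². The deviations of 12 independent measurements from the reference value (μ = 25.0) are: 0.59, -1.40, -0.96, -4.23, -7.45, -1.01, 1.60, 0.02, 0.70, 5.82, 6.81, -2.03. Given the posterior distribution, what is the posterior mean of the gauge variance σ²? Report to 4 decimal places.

7.0023

With known mean μ and an Inverse-Gamma(α, β) prior on σ², the Normal likelihood is conjugate: posterior is Inv-Gamma(α + n/2, β + Σ(xᵢ−μ)²/2).
Σ(xᵢ−μ)² = (0.59)² + (-1.40)² + (-0.96)² + (-4.23)² + (-7.45)² + (-1.01)² + (1.60)² + (0.02)² + (0.70)² + (5.82)² + (6.81)² + (-2.03)² = 165.0650.
Posterior: Inv-Gamma(9.4 + 12/2, 18.3 + 165.0650/2) = Inv-Gamma(15.40, 100.83250).
E[σ²|data] = β/(α−1) = 100.83250/14.40 = 7.0023.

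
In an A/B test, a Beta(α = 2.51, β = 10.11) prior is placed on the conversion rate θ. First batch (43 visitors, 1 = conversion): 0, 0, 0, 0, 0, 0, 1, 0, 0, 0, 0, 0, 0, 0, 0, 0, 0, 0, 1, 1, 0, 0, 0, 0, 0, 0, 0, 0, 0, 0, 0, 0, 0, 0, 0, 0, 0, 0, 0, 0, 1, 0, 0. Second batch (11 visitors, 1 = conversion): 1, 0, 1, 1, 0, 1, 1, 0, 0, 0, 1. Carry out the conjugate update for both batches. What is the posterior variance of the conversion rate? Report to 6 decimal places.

0.002256

The Beta prior is conjugate to a Binomial/Bernoulli likelihood; the update adds successes to α and failures to β.
After batch 1: Beta(2.51+4, 10.11+39) = Beta(6.51, 49.11).
After batch 2: Beta(6.51+6, 49.11+5) = Beta(12.51, 54.11).
Var = αβ/((α+β)²(α+β+1)) = 12.51·54.11/(66.62²·67.62) = 0.002256.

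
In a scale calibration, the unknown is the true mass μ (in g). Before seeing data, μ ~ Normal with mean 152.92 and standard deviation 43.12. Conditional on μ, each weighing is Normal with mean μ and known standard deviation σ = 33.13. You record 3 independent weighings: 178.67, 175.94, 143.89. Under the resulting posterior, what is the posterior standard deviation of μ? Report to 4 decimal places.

17.4846

For Normal data with known variance σ², a Normal(μ₀, σ₀²) prior on μ is conjugate. Posterior precision = 1/σ₀² + n/σ²; posterior mean is the precision-weighted average of μ₀ and x̄.
σ₀² = 43.12² = 1859.3344, σ² = 33.13² = 1097.5969; σ² + n·σ₀² = 1097.5969 + 3·1859.3344 = 6675.6001.
Posterior precision = 1/σ₀² + n/σ² = 1/1859.3344 + 3/1097.5969 = (σ² + n·σ₀²)/(σ₀²σ²) = 6675.6001/(1859.3344·1097.5969); posterior variance σₙ² = σ₀²σ²/(σ² + n·σ₀²) = 1859.3344·1097.5969/6675.6001 = 305.710295.
Posterior SD = √σₙ² = √(1859.3344·1097.5969/6675.6001) = 17.4846.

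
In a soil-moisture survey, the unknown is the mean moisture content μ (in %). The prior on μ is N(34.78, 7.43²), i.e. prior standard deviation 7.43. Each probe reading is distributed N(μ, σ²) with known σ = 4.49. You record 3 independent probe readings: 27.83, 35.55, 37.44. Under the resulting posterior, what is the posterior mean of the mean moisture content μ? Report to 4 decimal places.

33.7340

For Normal data with known variance σ², a Normal(μ₀, σ₀²) prior on μ is conjugate. Posterior precision = 1/σ₀² + n/σ²; posterior mean is the precision-weighted average of μ₀ and x̄.
Σxᵢ = 27.83 + 35.55 + 37.44 = 100.82, so n·x̄ = 100.82.
σ₀² = 7.43² = 55.2049, σ² = 4.49² = 20.1601; σ² + n·σ₀² = 20.1601 + 3·55.2049 = 185.7748.
Posterior mean = (μ₀/σ₀² + n·x̄/σ²)/(1/σ₀² + n/σ²) = (σ²·μ₀ + σ₀²·n·x̄)/(σ² + n·σ₀²) = (20.1601·34.78 + 55.2049·100.82)/185.7748 = 6266.926296/185.7748 = 33.7340.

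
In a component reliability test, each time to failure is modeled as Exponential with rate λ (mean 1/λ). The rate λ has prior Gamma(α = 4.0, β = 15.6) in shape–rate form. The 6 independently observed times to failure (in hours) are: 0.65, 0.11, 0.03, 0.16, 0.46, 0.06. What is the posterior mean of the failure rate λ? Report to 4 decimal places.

0.5858

With a Gamma(shape α, rate β) prior on the exponential rate λ, the posterior after n observations with total T = Σxᵢ is Gamma(α+n, β+T).
Sum of observations T = 1.47 hours; n = 6.
Posterior: Gamma(4.0+6, 15.6+1.47) = Gamma(10.0, 17.07).
Posterior mean of λ = α/β = 10.0/17.07 = 0.5858.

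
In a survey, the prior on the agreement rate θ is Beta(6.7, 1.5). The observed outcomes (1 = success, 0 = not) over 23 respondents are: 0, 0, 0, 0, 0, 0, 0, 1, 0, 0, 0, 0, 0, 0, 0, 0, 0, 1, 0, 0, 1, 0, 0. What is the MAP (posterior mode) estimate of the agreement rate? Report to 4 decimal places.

The Beta prior is conjugate to a Binomial/Bernoulli likelihood; the update adds successes to α and failures to β.
Posterior: Beta(α+k, β+n−k) = Beta(6.7+3, 1.5+20) = Beta(9.7, 21.5).
Mode of Beta(a,b) for a,b>1 is (a−1)/(a+b−2) = 8.7/29.2 = 0.2979.

0.2979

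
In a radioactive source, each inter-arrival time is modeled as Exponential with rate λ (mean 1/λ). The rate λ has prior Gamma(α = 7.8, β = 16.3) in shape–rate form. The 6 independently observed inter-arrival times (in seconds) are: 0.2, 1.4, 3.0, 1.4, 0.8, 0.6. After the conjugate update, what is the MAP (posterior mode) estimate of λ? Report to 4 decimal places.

0.5401

With a Gamma(shape α, rate β) prior on the exponential rate λ, the posterior after n observations with total T = Σxᵢ is Gamma(α+n, β+T).
Sum of observations T = 7.4 seconds; n = 6.
Posterior: Gamma(7.8+6, 16.3+7.4) = Gamma(13.8, 23.7).
Mode = (α−1)/β = 0.5401.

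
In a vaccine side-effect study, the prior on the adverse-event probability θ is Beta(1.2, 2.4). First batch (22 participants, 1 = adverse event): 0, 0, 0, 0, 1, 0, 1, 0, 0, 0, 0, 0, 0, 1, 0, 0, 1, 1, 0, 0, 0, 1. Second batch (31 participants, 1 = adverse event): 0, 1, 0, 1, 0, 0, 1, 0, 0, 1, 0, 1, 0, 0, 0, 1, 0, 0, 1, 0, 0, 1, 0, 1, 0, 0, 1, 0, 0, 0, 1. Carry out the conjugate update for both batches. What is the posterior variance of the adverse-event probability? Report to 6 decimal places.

The Beta prior is conjugate to a Binomial/Bernoulli likelihood; the update adds successes to α and failures to β.
After batch 1: Beta(1.2+6, 2.4+16) = Beta(7.2, 18.4).
After batch 2: Beta(7.2+11, 18.4+20) = Beta(18.2, 38.4).
Var = αβ/((α+β)²(α+β+1)) = 18.2·38.4/(56.6²·57.6) = 0.003787.

0.003787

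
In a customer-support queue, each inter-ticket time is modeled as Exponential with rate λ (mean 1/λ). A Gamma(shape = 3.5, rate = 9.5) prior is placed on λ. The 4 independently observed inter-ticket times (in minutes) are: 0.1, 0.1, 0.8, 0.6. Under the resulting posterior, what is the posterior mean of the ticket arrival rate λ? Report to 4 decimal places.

0.6757

With a Gamma(shape α, rate β) prior on the exponential rate λ, the posterior after n observations with total T = Σxᵢ is Gamma(α+n, β+T).
Sum of observations T = 1.6 minutes; n = 4.
Posterior: Gamma(3.5+4, 9.5+1.6) = Gamma(7.5, 11.1).
Posterior mean of λ = α/β = 7.5/11.1 = 0.6757.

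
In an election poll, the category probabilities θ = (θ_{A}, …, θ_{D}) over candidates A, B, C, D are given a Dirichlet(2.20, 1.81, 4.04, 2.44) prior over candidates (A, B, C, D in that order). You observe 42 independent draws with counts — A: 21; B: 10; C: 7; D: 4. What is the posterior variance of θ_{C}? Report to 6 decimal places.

0.003105

The Dirichlet prior is conjugate to the Multinomial likelihood: each posterior αⱼ = prior αⱼ + observed count nⱼ.
Posterior concentration: (23.20, 11.81, 11.04, 6.44), total = 52.49.
Var[θ_j] = α_j(Σα−α_j)/((Σα)²(Σα+1)) = 11.04·41.45/(52.49²·53.49) = 0.003105.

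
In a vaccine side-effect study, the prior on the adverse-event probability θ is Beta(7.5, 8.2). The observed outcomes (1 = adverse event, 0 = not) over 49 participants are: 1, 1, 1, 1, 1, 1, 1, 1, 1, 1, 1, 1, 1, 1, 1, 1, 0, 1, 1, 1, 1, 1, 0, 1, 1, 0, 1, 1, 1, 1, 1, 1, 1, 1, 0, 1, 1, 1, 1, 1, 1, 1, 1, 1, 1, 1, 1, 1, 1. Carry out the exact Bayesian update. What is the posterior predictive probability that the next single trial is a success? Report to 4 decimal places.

The Beta prior is conjugate to a Binomial/Bernoulli likelihood; the update adds successes to α and failures to β.
Posterior: Beta(α+k, β+n−k) = Beta(7.5+45, 8.2+4) = Beta(52.5, 12.2).
For a single future Bernoulli trial, P(success | data) = α/(α+β) = 0.8114.

0.8114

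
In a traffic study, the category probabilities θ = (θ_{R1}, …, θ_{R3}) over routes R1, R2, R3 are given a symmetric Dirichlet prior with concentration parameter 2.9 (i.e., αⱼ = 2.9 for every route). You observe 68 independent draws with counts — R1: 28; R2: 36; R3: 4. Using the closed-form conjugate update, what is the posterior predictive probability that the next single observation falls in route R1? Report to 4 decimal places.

0.4029

The Dirichlet prior is conjugate to the Multinomial likelihood: each posterior αⱼ = prior αⱼ + observed count nⱼ.
Posterior concentration: (30.9, 38.9, 6.9), total = 76.7.
P(next = R1 | data) = α_{R1}/Σα = 0.4029.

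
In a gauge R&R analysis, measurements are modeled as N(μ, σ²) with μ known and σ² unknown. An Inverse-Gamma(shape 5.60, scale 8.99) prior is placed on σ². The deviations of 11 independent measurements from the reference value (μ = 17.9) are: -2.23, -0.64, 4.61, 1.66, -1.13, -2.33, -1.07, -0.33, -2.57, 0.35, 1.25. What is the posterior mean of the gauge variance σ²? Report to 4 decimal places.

With known mean μ and an Inverse-Gamma(α, β) prior on σ², the Normal likelihood is conjugate: posterior is Inv-Gamma(α + n/2, β + Σ(xᵢ−μ)²/2).
Σ(xᵢ−μ)² = (-2.23)² + (-0.64)² + (4.61)² + (1.66)² + (-1.13)² + (-2.33)² + (-1.07)² + (-0.33)² + (-2.57)² + (0.35)² + (1.25)² = 45.6397.
Posterior: Inv-Gamma(5.60 + 11/2, 8.99 + 45.6397/2) = Inv-Gamma(11.10, 31.80985).
E[σ²|data] = β/(α−1) = 31.80985/10.10 = 3.1495.

3.1495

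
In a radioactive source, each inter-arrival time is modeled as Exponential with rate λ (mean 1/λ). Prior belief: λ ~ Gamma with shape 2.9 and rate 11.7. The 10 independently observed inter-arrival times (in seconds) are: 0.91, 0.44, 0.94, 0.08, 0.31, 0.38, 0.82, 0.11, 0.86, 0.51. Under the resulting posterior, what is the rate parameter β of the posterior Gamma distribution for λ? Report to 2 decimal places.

17.06

With a Gamma(shape α, rate β) prior on the exponential rate λ, the posterior after n observations with total T = Σxᵢ is Gamma(α+n, β+T).
Sum of observations T = 5.36 seconds; n = 10.
Posterior: Gamma(2.9+10, 11.7+5.36) = Gamma(12.9, 17.06).
Posterior β = 17.06.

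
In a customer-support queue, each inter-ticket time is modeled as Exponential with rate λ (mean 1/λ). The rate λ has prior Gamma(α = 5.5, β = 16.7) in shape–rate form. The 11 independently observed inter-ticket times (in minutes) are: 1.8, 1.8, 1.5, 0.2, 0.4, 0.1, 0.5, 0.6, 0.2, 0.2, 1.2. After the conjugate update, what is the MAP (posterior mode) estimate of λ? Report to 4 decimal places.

With a Gamma(shape α, rate β) prior on the exponential rate λ, the posterior after n observations with total T = Σxᵢ is Gamma(α+n, β+T).
Sum of observations T = 8.5 minutes; n = 11.
Posterior: Gamma(5.5+11, 16.7+8.5) = Gamma(16.5, 25.2).
Mode = (α−1)/β = 0.6151.

0.6151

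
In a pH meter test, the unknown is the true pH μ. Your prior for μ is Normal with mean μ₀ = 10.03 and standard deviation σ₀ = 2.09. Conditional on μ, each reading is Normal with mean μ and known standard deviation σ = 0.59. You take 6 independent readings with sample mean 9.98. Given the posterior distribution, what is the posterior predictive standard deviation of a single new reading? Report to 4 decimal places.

For Normal data with known variance σ², a Normal(μ₀, σ₀²) prior on μ is conjugate. Posterior precision = 1/σ₀² + n/σ²; posterior mean is the precision-weighted average of μ₀ and x̄.
σ₀² = 2.09² = 4.3681, σ² = 0.59² = 0.3481; σ² + n·σ₀² = 0.3481 + 6·4.3681 = 26.5567.
Posterior precision = 1/σ₀² + n/σ² = 1/4.3681 + 6/0.3481 = (σ² + n·σ₀²)/(σ₀²σ²) = 26.5567/(4.3681·0.3481); posterior variance σₙ² = σ₀²σ²/(σ² + n·σ₀²) = 4.3681·0.3481/26.5567 = 0.057256.
Predictive variance for one new observation = σₙ² + σ² = 4.3681·0.3481/26.5567 + 0.3481 = σ²·(σ₀² + 26.5567)/26.5567 = 0.3481·30.9248/26.5567 = 0.405356; SD = √(0.3481·30.9248/26.5567) = 0.6367.

0.6367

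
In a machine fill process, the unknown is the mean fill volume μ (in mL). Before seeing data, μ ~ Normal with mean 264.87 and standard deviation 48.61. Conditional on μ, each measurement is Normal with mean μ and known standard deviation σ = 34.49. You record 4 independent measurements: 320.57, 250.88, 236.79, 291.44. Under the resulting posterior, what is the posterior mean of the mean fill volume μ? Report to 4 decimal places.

For Normal data with known variance σ², a Normal(μ₀, σ₀²) prior on μ is conjugate. Posterior precision = 1/σ₀² + n/σ²; posterior mean is the precision-weighted average of μ₀ and x̄.
Σxᵢ = 320.57 + 250.88 + 236.79 + 291.44 = 1099.68, so n·x̄ = 1099.68.
σ₀² = 48.61² = 2362.9321, σ² = 34.49² = 1189.5601; σ² + n·σ₀² = 1189.5601 + 4·2362.9321 = 10641.2885.
Posterior mean = (μ₀/σ₀² + n·x̄/σ²)/(1/σ₀² + n/σ²) = (σ²·μ₀ + σ₀²·n·x̄)/(σ² + n·σ₀²) = (1189.5601·264.87 + 2362.9321·1099.68)/10641.2885 = 2913547.955415/10641.2885 = 273.7965.

273.7965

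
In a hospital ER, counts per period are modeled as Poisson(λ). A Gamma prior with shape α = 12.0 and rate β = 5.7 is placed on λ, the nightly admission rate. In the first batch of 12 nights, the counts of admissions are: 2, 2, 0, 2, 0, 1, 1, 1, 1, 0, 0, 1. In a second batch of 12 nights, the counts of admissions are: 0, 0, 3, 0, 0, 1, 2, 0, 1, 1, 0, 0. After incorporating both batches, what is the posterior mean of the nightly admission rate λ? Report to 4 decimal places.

1.0438

With a Gamma(shape α, rate β) prior, the Poisson likelihood is conjugate: the posterior is Gamma(α + ΣXᵢ, β + n).
Batch 1: sum of counts S = 11 over n = 12 nights.
After batch 1: Gamma(α+S, β+n) = Gamma(12.0+11, 5.7+12) = Gamma(23.0, 17.7).
Batch 2: sum of counts S = 8 over n = 12 nights.
After batch 2: Gamma(α+S, β+n) = Gamma(23.0+8, 17.7+12) = Gamma(31.0, 29.7).
Posterior mean = α/β = 31.0/29.7 = 1.0438.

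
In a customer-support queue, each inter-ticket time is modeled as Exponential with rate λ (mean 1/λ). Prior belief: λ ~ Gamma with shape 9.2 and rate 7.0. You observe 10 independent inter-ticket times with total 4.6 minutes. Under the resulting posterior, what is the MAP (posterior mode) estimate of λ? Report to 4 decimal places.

1.5690

With a Gamma(shape α, rate β) prior on the exponential rate λ, the posterior after n observations with total T = Σxᵢ is Gamma(α+n, β+T).
Posterior: Gamma(9.2+10, 7.0+4.6) = Gamma(19.2, 11.6).
Mode = (α−1)/β = 1.5690.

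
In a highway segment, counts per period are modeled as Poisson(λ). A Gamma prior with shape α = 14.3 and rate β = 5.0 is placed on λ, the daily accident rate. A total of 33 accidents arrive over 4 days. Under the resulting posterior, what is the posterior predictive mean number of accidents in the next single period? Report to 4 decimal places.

With a Gamma(shape α, rate β) prior, the Poisson likelihood is conjugate: the posterior is Gamma(α + ΣXᵢ, β + n).
Posterior: Gamma(α+S, β+n) = Gamma(14.3+33, 5.0+4) = Gamma(47.3, 9.0).
The predictive distribution for one future period is NegBinom with mean α/β = 5.2556.

5.2556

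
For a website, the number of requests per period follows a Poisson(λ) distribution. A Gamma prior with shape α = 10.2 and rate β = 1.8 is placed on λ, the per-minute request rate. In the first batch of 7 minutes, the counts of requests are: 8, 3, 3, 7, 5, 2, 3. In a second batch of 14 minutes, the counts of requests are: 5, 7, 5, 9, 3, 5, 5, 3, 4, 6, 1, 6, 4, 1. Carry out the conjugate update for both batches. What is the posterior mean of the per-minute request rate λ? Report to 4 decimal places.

4.6140

With a Gamma(shape α, rate β) prior, the Poisson likelihood is conjugate: the posterior is Gamma(α + ΣXᵢ, β + n).
Batch 1: sum of counts S = 31 over n = 7 minutes.
After batch 1: Gamma(α+S, β+n) = Gamma(10.2+31, 1.8+7) = Gamma(41.2, 8.8).
Batch 2: sum of counts S = 64 over n = 14 minutes.
After batch 2: Gamma(α+S, β+n) = Gamma(41.2+64, 8.8+14) = Gamma(105.2, 22.8).
Posterior mean = α/β = 105.2/22.8 = 4.6140.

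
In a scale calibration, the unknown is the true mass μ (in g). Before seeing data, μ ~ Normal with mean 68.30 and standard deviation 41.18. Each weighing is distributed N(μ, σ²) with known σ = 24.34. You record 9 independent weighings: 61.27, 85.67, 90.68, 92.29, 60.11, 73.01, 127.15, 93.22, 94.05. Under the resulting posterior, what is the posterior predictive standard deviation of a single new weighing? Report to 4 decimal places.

For Normal data with known variance σ², a Normal(μ₀, σ₀²) prior on μ is conjugate. Posterior precision = 1/σ₀² + n/σ²; posterior mean is the precision-weighted average of μ₀ and x̄.
σ₀² = 41.18² = 1695.7924, σ² = 24.34² = 592.4356; σ² + n·σ₀² = 592.4356 + 9·1695.7924 = 15854.5672.
Posterior precision = 1/σ₀² + n/σ² = 1/1695.7924 + 9/592.4356 = (σ² + n·σ₀²)/(σ₀²σ²) = 15854.5672/(1695.7924·592.4356); posterior variance σₙ² = σ₀²σ²/(σ² + n·σ₀²) = 1695.7924·592.4356/15854.5672 = 63.366459.
Predictive variance for one new observation = σₙ² + σ² = 1695.7924·592.4356/15854.5672 + 592.4356 = σ²·(σ₀² + 15854.5672)/15854.5672 = 592.4356·17550.3596/15854.5672 = 655.802059; SD = √(592.4356·17550.3596/15854.5672) = 25.6086.

25.6086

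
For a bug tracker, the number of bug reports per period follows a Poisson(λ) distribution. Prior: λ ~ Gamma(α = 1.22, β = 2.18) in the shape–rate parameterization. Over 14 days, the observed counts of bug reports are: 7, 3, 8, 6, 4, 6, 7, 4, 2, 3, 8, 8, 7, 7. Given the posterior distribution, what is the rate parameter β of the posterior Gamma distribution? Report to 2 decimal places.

With a Gamma(shape α, rate β) prior, the Poisson likelihood is conjugate: the posterior is Gamma(α + ΣXᵢ, β + n).
Sum of counts S = 80 over n = 14 days.
Posterior: Gamma(α+S, β+n) = Gamma(1.22+80, 2.18+14) = Gamma(81.22, 16.18).
Posterior β = 16.18.

16.18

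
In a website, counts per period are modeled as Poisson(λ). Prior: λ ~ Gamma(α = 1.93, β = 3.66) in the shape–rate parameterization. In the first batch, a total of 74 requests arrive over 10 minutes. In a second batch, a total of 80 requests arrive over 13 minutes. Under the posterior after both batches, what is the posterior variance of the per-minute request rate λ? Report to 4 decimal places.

0.2194

With a Gamma(shape α, rate β) prior, the Poisson likelihood is conjugate: the posterior is Gamma(α + ΣXᵢ, β + n).
After batch 1: Gamma(α+S, β+n) = Gamma(1.93+74, 3.66+10) = Gamma(75.93, 13.66).
After batch 2: Gamma(α+S, β+n) = Gamma(75.93+80, 13.66+13) = Gamma(155.93, 26.66).
Var = α/β² = 155.93/26.66² = 0.2194.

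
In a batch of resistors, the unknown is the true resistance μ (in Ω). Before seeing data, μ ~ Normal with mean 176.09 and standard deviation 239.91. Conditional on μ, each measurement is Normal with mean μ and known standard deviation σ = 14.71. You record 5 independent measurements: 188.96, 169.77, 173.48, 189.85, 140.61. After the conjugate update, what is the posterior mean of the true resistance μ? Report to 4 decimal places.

172.5367

For Normal data with known variance σ², a Normal(μ₀, σ₀²) prior on μ is conjugate. Posterior precision = 1/σ₀² + n/σ²; posterior mean is the precision-weighted average of μ₀ and x̄.
Σxᵢ = 188.96 + 169.77 + 173.48 + 189.85 + 140.61 = 862.67, so n·x̄ = 862.67.
σ₀² = 239.91² = 57556.8081, σ² = 14.71² = 216.3841; σ² + n·σ₀² = 216.3841 + 5·57556.8081 = 288000.4246.
Posterior mean = (μ₀/σ₀² + n·x̄/σ²)/(1/σ₀² + n/σ²) = (σ²·μ₀ + σ₀²·n·x̄)/(σ² + n·σ₀²) = (216.3841·176.09 + 57556.8081·862.67)/288000.4246 = 49690634.719796/288000.4246 = 172.5367.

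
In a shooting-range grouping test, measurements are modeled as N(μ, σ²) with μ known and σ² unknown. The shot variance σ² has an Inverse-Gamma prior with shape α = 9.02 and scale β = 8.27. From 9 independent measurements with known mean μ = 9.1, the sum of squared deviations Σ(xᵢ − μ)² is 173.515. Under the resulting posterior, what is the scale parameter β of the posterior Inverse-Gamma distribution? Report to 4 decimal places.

95.0275

With known mean μ and an Inverse-Gamma(α, β) prior on σ², the Normal likelihood is conjugate: posterior is Inv-Gamma(α + n/2, β + Σ(xᵢ−μ)²/2).
Posterior: Inv-Gamma(9.02 + 9/2, 8.27 + 173.515/2) = Inv-Gamma(13.52, 95.0275).
Posterior β = 95.0275.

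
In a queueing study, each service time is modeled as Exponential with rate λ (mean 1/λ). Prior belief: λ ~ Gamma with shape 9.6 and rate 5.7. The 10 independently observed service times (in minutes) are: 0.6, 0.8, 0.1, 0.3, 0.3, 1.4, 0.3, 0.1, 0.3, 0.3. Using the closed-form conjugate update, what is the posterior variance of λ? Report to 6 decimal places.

0.188389

With a Gamma(shape α, rate β) prior on the exponential rate λ, the posterior after n observations with total T = Σxᵢ is Gamma(α+n, β+T).
Sum of observations T = 4.5 minutes; n = 10.
Posterior: Gamma(9.6+10, 5.7+4.5) = Gamma(19.6, 10.2).
Var = α/β² = 0.188389.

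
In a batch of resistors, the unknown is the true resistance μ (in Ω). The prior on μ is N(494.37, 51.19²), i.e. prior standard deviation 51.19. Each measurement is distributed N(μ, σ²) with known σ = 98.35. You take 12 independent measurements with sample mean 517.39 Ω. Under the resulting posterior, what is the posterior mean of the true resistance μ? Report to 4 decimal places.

For Normal data with known variance σ², a Normal(μ₀, σ₀²) prior on μ is conjugate. Posterior precision = 1/σ₀² + n/σ²; posterior mean is the precision-weighted average of μ₀ and x̄.
n·x̄ = 12·517.39 = 6208.68.
σ₀² = 51.19² = 2620.4161, σ² = 98.35² = 9672.7225; σ² + n·σ₀² = 9672.7225 + 12·2620.4161 = 41117.7157.
Posterior mean = (μ₀/σ₀² + n·x̄/σ²)/(1/σ₀² + n/σ²) = (σ²·μ₀ + σ₀²·n·x̄)/(σ² + n·σ₀²) = (9672.7225·494.37 + 2620.4161·6208.68)/41117.7157 = 21051228.854073/41117.7157 = 511.9747.

511.9747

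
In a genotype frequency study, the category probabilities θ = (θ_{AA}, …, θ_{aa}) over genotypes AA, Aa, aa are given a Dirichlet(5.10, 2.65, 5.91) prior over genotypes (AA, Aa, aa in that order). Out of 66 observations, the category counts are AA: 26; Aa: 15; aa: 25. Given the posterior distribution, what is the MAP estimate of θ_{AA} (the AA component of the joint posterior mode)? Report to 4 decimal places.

0.3926

The Dirichlet prior is conjugate to the Multinomial likelihood: each posterior αⱼ = prior αⱼ + observed count nⱼ.
Posterior concentration: (31.10, 17.65, 30.91), total = 79.66.
Joint mode component: (α_{AA}−1)/(Σα−K) = 30.10/76.66 = 0.3926.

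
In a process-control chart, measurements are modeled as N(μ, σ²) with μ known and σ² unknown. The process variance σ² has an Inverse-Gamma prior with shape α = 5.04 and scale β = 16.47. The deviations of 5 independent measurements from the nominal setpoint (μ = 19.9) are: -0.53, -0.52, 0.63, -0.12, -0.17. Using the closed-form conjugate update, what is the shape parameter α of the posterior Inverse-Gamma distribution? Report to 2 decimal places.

With known mean μ and an Inverse-Gamma(α, β) prior on σ², the Normal likelihood is conjugate: posterior is Inv-Gamma(α + n/2, β + Σ(xᵢ−μ)²/2).
Σ(xᵢ−μ)² = (-0.53)² + (-0.52)² + (0.63)² + (-0.12)² + (-0.17)² = 0.9915.
Posterior: Inv-Gamma(5.04 + 5/2, 16.47 + 0.9915/2) = Inv-Gamma(7.54, 16.96575).
Posterior α = 7.54.

7.54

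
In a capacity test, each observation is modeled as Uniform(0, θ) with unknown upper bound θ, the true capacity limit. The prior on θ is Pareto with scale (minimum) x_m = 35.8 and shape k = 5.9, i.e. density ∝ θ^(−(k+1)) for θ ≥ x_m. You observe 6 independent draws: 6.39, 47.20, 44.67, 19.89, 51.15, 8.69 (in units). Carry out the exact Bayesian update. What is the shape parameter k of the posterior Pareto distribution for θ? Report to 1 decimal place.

A Pareto(scale x_m, shape k) prior on the upper bound θ of Uniform(0, θ) is conjugate: posterior is Pareto(max(x_m, max xᵢ), k + n).
Sample maximum = 51.15; prior scale x_m = 35.8 → posterior scale = max = 51.15.
Posterior shape = 5.9 + 6 = 11.9.
Posterior shape k = 11.9.

11.9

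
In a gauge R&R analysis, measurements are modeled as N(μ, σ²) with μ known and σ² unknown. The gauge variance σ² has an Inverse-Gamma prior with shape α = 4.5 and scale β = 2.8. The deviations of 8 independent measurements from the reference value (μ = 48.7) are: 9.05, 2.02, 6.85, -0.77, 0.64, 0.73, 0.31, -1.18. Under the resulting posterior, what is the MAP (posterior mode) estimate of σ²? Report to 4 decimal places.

With known mean μ and an Inverse-Gamma(α, β) prior on σ², the Normal likelihood is conjugate: posterior is Inv-Gamma(α + n/2, β + Σ(xᵢ−μ)²/2).
Σ(xᵢ−μ)² = (9.05)² + (2.02)² + (6.85)² + (-0.77)² + (0.64)² + (0.73)² + (0.31)² + (-1.18)² = 135.9293.
Posterior: Inv-Gamma(4.5 + 8/2, 2.8 + 135.9293/2) = Inv-Gamma(8.50, 70.76465).
Mode = β/(α+1) = 70.76465/9.50 = 7.4489.

7.4489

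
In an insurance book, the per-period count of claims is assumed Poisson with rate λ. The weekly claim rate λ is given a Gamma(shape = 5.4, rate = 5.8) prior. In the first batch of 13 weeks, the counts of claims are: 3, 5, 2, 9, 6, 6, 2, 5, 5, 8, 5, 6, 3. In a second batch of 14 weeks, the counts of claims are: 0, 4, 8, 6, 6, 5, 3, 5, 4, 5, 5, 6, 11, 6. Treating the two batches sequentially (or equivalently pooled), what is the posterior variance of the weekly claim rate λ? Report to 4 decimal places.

With a Gamma(shape α, rate β) prior, the Poisson likelihood is conjugate: the posterior is Gamma(α + ΣXᵢ, β + n).
Batch 1: sum of counts S = 65 over n = 13 weeks.
After batch 1: Gamma(α+S, β+n) = Gamma(5.4+65, 5.8+13) = Gamma(70.4, 18.8).
Batch 2: sum of counts S = 74 over n = 14 weeks.
After batch 2: Gamma(α+S, β+n) = Gamma(70.4+74, 18.8+14) = Gamma(144.4, 32.8).
Var = α/β² = 144.4/32.8² = 0.1342.

0.1342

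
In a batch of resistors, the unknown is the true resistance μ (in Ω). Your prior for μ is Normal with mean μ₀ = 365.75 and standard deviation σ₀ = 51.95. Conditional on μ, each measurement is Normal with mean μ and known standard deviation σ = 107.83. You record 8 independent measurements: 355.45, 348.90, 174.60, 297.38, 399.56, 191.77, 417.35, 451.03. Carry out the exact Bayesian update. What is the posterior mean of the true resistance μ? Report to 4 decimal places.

For Normal data with known variance σ², a Normal(μ₀, σ₀²) prior on μ is conjugate. Posterior precision = 1/σ₀² + n/σ²; posterior mean is the precision-weighted average of μ₀ and x̄.
Σxᵢ = 355.45 + 348.90 + 174.60 + 297.38 + 399.56 + 191.77 + 417.35 + 451.03 = 2636.04, so n·x̄ = 2636.04.
σ₀² = 51.95² = 2698.8025, σ² = 107.83² = 11627.3089; σ² + n·σ₀² = 11627.3089 + 8·2698.8025 = 33217.7289.
Posterior mean = (μ₀/σ₀² + n·x̄/σ²)/(1/σ₀² + n/σ²) = (σ²·μ₀ + σ₀²·n·x̄)/(σ² + n·σ₀²) = (11627.3089·365.75 + 2698.8025·2636.04)/33217.7289 = 11366839.572275/33217.7289 = 342.1920.

342.1920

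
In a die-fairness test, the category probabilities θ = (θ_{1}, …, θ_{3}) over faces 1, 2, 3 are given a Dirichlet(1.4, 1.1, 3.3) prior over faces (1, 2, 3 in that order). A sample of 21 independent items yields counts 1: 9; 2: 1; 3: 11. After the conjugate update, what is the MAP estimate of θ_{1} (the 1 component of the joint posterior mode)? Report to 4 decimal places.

The Dirichlet prior is conjugate to the Multinomial likelihood: each posterior αⱼ = prior αⱼ + observed count nⱼ.
Posterior concentration: (10.4, 2.1, 14.3), total = 26.8.
Joint mode component: (α_{1}−1)/(Σα−K) = 9.4/23.8 = 0.3950.

0.3950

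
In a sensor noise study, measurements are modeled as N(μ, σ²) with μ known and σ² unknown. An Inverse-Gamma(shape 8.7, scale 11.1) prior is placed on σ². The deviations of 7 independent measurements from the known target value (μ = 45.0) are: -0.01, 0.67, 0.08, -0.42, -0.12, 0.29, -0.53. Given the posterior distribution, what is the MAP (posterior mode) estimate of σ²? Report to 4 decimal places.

0.8792

With known mean μ and an Inverse-Gamma(α, β) prior on σ², the Normal likelihood is conjugate: posterior is Inv-Gamma(α + n/2, β + Σ(xᵢ−μ)²/2).
Σ(xᵢ−μ)² = (-0.01)² + (0.67)² + (0.08)² + (-0.42)² + (-0.12)² + (0.29)² + (-0.53)² = 1.0112.
Posterior: Inv-Gamma(8.7 + 7/2, 11.1 + 1.0112/2) = Inv-Gamma(12.20, 11.60560).
Mode = β/(α+1) = 11.60560/13.20 = 0.8792.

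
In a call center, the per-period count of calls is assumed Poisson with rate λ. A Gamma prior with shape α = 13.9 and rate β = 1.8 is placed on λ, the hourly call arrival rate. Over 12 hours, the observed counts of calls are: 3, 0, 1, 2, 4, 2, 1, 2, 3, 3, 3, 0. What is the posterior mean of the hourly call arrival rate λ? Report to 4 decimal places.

With a Gamma(shape α, rate β) prior, the Poisson likelihood is conjugate: the posterior is Gamma(α + ΣXᵢ, β + n).
Sum of counts S = 24 over n = 12 hours.
Posterior: Gamma(α+S, β+n) = Gamma(13.9+24, 1.8+12) = Gamma(37.9, 13.8).
Posterior mean = α/β = 37.9/13.8 = 2.7464.

2.7464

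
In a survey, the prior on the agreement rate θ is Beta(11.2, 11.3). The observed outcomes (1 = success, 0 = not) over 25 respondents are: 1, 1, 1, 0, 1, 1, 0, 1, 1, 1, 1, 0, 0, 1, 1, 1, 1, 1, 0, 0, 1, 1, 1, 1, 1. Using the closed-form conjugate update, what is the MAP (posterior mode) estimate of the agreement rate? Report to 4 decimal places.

0.6418

The Beta prior is conjugate to a Binomial/Bernoulli likelihood; the update adds successes to α and failures to β.
Posterior: Beta(α+k, β+n−k) = Beta(11.2+19, 11.3+6) = Beta(30.2, 17.3).
Mode of Beta(a,b) for a,b>1 is (a−1)/(a+b−2) = 29.2/45.5 = 0.6418.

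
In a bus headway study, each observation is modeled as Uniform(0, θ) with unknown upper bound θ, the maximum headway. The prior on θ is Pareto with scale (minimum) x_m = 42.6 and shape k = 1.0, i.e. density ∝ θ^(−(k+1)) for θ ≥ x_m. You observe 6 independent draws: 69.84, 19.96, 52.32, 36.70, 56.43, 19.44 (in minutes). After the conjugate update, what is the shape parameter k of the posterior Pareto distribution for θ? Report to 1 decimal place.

7.0

A Pareto(scale x_m, shape k) prior on the upper bound θ of Uniform(0, θ) is conjugate: posterior is Pareto(max(x_m, max xᵢ), k + n).
Sample maximum = 69.84; prior scale x_m = 42.6 → posterior scale = max = 69.84.
Posterior shape = 1.0 + 6 = 7.0.
Posterior shape k = 7.0.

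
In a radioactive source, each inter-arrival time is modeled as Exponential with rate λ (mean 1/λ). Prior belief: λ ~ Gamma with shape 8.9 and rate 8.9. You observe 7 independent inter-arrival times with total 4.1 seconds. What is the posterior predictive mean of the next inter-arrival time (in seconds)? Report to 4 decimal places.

0.8725

With a Gamma(shape α, rate β) prior on the exponential rate λ, the posterior after n observations with total T = Σxᵢ is Gamma(α+n, β+T).
Posterior: Gamma(8.9+7, 8.9+4.1) = Gamma(15.9, 13.0).
The predictive distribution for the next observation is Lomax; its mean is β/(α−1) = 13.0/14.9 = 0.8725.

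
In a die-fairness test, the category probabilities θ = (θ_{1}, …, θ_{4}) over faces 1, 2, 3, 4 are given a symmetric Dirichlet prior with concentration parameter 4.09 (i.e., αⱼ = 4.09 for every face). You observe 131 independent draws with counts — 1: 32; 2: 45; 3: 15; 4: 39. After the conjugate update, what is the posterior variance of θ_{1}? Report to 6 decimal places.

The Dirichlet prior is conjugate to the Multinomial likelihood: each posterior αⱼ = prior αⱼ + observed count nⱼ.
Posterior concentration: (36.09, 49.09, 19.09, 43.09), total = 147.36.
Var[θ_j] = α_j(Σα−α_j)/((Σα)²(Σα+1)) = 36.09·111.27/(147.36²·148.36) = 0.001246.

0.001246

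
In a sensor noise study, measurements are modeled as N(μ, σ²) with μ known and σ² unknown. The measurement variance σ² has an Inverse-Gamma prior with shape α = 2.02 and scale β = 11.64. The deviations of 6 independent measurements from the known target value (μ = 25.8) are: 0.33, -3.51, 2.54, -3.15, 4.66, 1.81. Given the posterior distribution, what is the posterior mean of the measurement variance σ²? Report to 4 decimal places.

9.5864

With known mean μ and an Inverse-Gamma(α, β) prior on σ², the Normal likelihood is conjugate: posterior is Inv-Gamma(α + n/2, β + Σ(xᵢ−μ)²/2).
Σ(xᵢ−μ)² = (0.33)² + (-3.51)² + (2.54)² + (-3.15)² + (4.66)² + (1.81)² = 53.7948.
Posterior: Inv-Gamma(2.02 + 6/2, 11.64 + 53.7948/2) = Inv-Gamma(5.02, 38.53740).
E[σ²|data] = β/(α−1) = 38.53740/4.02 = 9.5864.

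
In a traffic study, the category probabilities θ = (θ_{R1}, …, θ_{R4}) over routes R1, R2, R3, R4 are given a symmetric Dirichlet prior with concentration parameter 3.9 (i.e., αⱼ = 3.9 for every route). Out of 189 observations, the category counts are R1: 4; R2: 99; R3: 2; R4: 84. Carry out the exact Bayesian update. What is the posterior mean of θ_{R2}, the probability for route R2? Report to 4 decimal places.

0.5029

The Dirichlet prior is conjugate to the Multinomial likelihood: each posterior αⱼ = prior αⱼ + observed count nⱼ.
Posterior concentration: (7.9, 102.9, 5.9, 87.9), total = 204.6.
E[θ_{R2}|data] = α_{R2}/Σα = 102.9/204.6 = 0.5029.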